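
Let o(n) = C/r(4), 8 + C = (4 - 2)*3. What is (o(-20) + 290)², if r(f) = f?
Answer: 335241/4 ≈ 83810.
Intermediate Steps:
C = -2 (C = -8 + (4 - 2)*3 = -8 + 2*3 = -8 + 6 = -2)
o(n) = -½ (o(n) = -2/4 = -2*¼ = -½)
(o(-20) + 290)² = (-½ + 290)² = (579/2)² = 335241/4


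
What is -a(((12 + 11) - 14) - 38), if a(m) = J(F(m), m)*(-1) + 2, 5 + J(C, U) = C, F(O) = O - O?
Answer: -7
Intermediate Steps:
F(O) = 0
J(C, U) = -5 + C
a(m) = 7 (a(m) = (-5 + 0)*(-1) + 2 = -5*(-1) + 2 = 5 + 2 = 7)
-a(((12 + 11) - 14) - 38) = -1*7 = -7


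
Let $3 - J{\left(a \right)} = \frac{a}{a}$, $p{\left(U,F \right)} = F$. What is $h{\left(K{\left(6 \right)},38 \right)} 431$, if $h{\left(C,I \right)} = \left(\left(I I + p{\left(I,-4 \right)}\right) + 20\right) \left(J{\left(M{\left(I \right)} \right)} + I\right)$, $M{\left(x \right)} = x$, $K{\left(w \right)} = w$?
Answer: $25170400$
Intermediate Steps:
$J{\left(a \right)} = 2$ ($J{\left(a \right)} = 3 - \frac{a}{a} = 3 - 1 = 2$)
$h{\left(C,I \right)} = \left(2 + I\right) \left(16 + I^{2}\right)$ ($h{\left(C,I \right)} = \left(\left(I I - 4\right) + 20\right) \left(2 + I\right) = \left(\left(I^{2} - 4\right) + 20\right) \left(2 + I\right) = \left(\left(-4 + I^{2}\right) + 20\right) \left(2 + I\right) = \left(16 + I^{2}\right) \left(2 + I\right) = \left(2 + I\right) \left(16 + I^{2}\right)$)
$h{\left(K{\left(6 \right)},38 \right)} 431 = \left(32 + 38^{3} + 2 \cdot 38^{2} + 16 \cdot 38\right) 431 = \left(32 + 54872 + 2 \cdot 1444 + 608\right) 431 = \left(32 + 54872 + 2888 + 608\right) 431 = 58400 \cdot 431 = 25170400$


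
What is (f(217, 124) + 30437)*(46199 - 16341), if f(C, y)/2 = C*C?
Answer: 3720754670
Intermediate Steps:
f(C, y) = 2*C² (f(C, y) = 2*(C*C) = 2*C²)
(f(217, 124) + 30437)*(46199 - 16341) = (2*217² + 30437)*(46199 - 16341) = (2*47089 + 30437)*29858 = (94178 + 30437)*29858 = 124615*29858 = 3720754670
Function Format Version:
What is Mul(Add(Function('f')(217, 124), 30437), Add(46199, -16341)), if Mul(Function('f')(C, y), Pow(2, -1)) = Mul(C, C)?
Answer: 3720754670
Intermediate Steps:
Function('f')(C, y) = Mul(2, Pow(C, 2)) (Function('f')(C, y) = Mul(2, Mul(C, C)) = Mul(2, Pow(C, 2)))
Mul(Add(Function('f')(217, 124), 30437), Add(46199, -16341)) = Mul(Add(Mul(2, Pow(217, 2)), 30437), Add(46199, -16341)) = Mul(Add(Mul(2, 47089), 30437), 29858) = Mul(Add(94178, 30437), 29858) = Mul(124615, 29858) = 3720754670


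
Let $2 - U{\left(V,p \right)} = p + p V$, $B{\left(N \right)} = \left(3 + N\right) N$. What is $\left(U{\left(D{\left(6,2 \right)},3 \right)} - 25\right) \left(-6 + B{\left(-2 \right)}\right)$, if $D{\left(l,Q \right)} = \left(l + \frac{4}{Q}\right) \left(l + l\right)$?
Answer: $2512$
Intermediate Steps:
$B{\left(N \right)} = N \left(3 + N\right)$
$D{\left(l,Q \right)} = 2 l \left(l + \frac{4}{Q}\right)$ ($D{\left(l,Q \right)} = \left(l + \frac{4}{Q}\right) 2 l = 2 l \left(l + \frac{4}{Q}\right)$)
$U{\left(V,p \right)} = 2 - p - V p$ ($U{\left(V,p \right)} = 2 - \left(p + p V\right) = 2 - \left(p + V p\right) = 2 - p - V p$)
$\left(U{\left(D{\left(6,2 \right)},3 \right)} - 25\right) \left(-6 + B{\left(-2 \right)}\right) = \left(\left(2 - 3 - 2 \cdot 6 \cdot \frac{1}{2} \left(4 + 2 \cdot 6\right) 3\right) - 25\right) \left(-6 - 2 \left(3 - 2\right)\right) = \left(\left(2 - 3 - 2 \cdot 6 \cdot \frac{1}{2} \left(4 + 12\right) 3\right) - 25\right) \left(-6 - 2\right) = \left(\left(2 - 3 - 2 \cdot 6 \cdot \frac{1}{2} \cdot 16 \cdot 3\right) - 25\right) \left(-6 - 2\right) = \left(\left(2 - 3 - 96 \cdot 3\right) - 25\right) \left(-8\right) = \left(\left(2 - 3 - 288\right) - 25\right) \left(-8\right) = \left(-289 - 25\right) \left(-8\right) = \left(-314\right) \left(-8\right) = 2512$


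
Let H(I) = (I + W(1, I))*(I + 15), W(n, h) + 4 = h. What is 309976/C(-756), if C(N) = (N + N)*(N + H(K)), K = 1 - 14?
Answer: 38747/154224 ≈ 0.25124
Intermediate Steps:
K = -13
W(n, h) = -4 + h
H(I) = (-4 + 2*I)*(15 + I) (H(I) = (I + (-4 + I))*(I + 15) = (-4 + 2*I)*(15 + I))
C(N) = 2*N*(-60 + N) (C(N) = (N + N)*(N + (-60 + 2*(-13)² + 26*(-13))) = (2*N)*(N + (-60 + 2*169 - 338)) = (2*N)*(N + (-60 + 338 - 338)) = (2*N)*(N - 60) = (2*N)*(-60 + N) = 2*N*(-60 + N))
309976/C(-756) = 309976/((2*(-756)*(-60 - 756))) = 309976/((2*(-756)*(-816))) = 309976/1233792 = 309976*(1/1233792) = 38747/154224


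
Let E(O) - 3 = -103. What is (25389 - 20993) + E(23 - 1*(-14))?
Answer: 4296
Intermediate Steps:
E(O) = -100 (E(O) = 3 - 103 = -100)
(25389 - 20993) + E(23 - 1*(-14)) = (25389 - 20993) - 100 = 4396 - 100 = 4296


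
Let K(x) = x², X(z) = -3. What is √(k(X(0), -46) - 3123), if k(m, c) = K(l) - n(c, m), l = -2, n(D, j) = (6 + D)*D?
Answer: 3*I*√551 ≈ 70.42*I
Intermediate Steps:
n(D, j) = D*(6 + D)
k(m, c) = 4 - c*(6 + c) (k(m, c) = (-2)² - c*(6 + c) = 4 - c*(6 + c))
√(k(X(0), -46) - 3123) = √((4 - 1*(-46)*(6 - 46)) - 3123) = √((4 - 1*(-46)*(-40)) - 3123) = √((4 - 1840) - 3123) = √(-1836 - 3123) = √(-4959) = 3*I*√551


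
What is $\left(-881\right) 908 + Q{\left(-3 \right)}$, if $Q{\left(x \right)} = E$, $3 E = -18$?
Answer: $-799954$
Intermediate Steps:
$E = -6$ ($E = \frac{1}{3} \left(-18\right) = -6$)
$Q{\left(x \right)} = -6$
$\left(-881\right) 908 + Q{\left(-3 \right)} = \left(-881\right) 908 - 6 = -799948 - 6 = -799954$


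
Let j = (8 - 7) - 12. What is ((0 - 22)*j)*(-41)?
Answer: -9922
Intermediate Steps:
j = -11 (j = 1 - 12 = -11)
((0 - 22)*j)*(-41) = ((0 - 22)*(-11))*(-41) = -22*(-11)*(-41) = 242*(-41) = -9922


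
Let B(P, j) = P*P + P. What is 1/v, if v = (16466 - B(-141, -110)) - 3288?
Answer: -1/6562 ≈ -0.00015239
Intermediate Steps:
B(P, j) = P + P² (B(P, j) = P² + P = P + P²)
v = -6562 (v = (16466 - (-141)*(1 - 141)) - 3288 = (16466 - (-141)*(-140)) - 3288 = (16466 - 1*19740) - 3288 = (16466 - 19740) - 3288 = -3274 - 3288 = -6562)
1/v = 1/(-6562) = -1/6562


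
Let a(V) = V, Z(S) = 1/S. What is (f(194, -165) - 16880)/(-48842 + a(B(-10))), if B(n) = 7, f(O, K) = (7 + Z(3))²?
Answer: 151436/439515 ≈ 0.34455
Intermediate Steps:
f(O, K) = 484/9 (f(O, K) = (7 + 1/3)² = (7 + ⅓)² = (22/3)² = 484/9)
(f(194, -165) - 16880)/(-48842 + a(B(-10))) = (484/9 - 16880)/(-48842 + 7) = -151436/9/(-48835) = -151436/9*(-1/48835) = 151436/439515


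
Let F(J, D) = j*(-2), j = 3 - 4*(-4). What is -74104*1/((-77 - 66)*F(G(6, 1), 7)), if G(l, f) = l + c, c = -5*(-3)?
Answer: -37052/2717 ≈ -13.637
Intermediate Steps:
c = 15
j = 19 (j = 3 + 16 = 19)
G(l, f) = 15 + l (G(l, f) = l + 15 = 15 + l)
F(J, D) = -38 (F(J, D) = 19*(-2) = -38)
-74104*1/((-77 - 66)*F(G(6, 1), 7)) = -74104*(-1/(38*(-77 - 66))) = -74104/((-143*(-38))) = -74104/5434 = -74104*1/5434 = -37052/2717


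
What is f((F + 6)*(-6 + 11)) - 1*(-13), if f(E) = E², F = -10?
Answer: 413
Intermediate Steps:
f((F + 6)*(-6 + 11)) - 1*(-13) = ((-10 + 6)*(-6 + 11))² - 1*(-13) = (-4*5)² + 13 = (-20)² + 13 = 400 + 13 = 413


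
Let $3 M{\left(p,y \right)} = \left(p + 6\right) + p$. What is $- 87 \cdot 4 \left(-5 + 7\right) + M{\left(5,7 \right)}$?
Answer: $- \frac{2072}{3} \approx -690.67$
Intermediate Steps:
$M{\left(p,y \right)} = 2 + \frac{2 p}{3}$ ($M{\left(p,y \right)} = \frac{\left(p + 6\right) + p}{3} = \frac{\left(6 + p\right) + p}{3} = \frac{6 + 2 p}{3} = 2 + \frac{2 p}{3}$)
$- 87 \cdot 4 \left(-5 + 7\right) + M{\left(5,7 \right)} = - 87 \cdot 4 \left(-5 + 7\right) + \left(2 + \frac{2}{3} \cdot 5\right) = - 87 \cdot 4 \cdot 2 + \left(2 + \frac{10}{3}\right) = \left(-87\right) 8 + \frac{16}{3} = -696 + \frac{16}{3} = - \frac{2072}{3}$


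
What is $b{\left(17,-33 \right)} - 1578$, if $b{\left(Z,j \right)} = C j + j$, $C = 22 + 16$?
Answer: $-2865$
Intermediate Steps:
$C = 38$
$b{\left(Z,j \right)} = 39 j$ ($b{\left(Z,j \right)} = 38 j + j = 39 j$)
$b{\left(17,-33 \right)} - 1578 = 39 \left(-33\right) - 1578 = -1287 - 1578 = -2865$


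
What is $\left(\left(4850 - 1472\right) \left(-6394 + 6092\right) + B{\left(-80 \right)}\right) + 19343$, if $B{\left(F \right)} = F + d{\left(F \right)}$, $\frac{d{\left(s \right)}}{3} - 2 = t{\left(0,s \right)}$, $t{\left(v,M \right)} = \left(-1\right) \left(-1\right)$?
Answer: $-1000884$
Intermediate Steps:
$t{\left(v,M \right)} = 1$
$d{\left(s \right)} = 9$ ($d{\left(s \right)} = 6 + 3 \cdot 1 = 6 + 3 = 9$)
$B{\left(F \right)} = 9 + F$ ($B{\left(F \right)} = F + 9 = 9 + F$)
$\left(\left(4850 - 1472\right) \left(-6394 + 6092\right) + B{\left(-80 \right)}\right) + 19343 = \left(\left(4850 - 1472\right) \left(-6394 + 6092\right) + \left(9 - 80\right)\right) + 19343 = \left(3378 \left(-302\right) - 71\right) + 19343 = \left(-1020156 - 71\right) + 19343 = -1020227 + 19343 = -1000884$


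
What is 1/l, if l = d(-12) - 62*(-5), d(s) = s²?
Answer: 1/454 ≈ 0.0022026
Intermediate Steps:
l = 454 (l = (-12)² - 62*(-5) = 144 + 310 = 454)
1/l = 1/454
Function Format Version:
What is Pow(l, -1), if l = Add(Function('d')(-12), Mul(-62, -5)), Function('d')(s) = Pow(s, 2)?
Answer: Rational(1, 454) ≈ 0.0022026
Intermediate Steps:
l = 454 (l = Add(Pow(-12, 2), Mul(-62, -5)) = Add(144, 310) = 454)
Pow(l, -1) = Pow(454, -1) = Rational(1, 454)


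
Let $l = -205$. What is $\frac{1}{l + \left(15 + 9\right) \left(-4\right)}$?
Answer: $- \frac{1}{301} \approx -0.0033223$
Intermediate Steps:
$\frac{1}{l + \left(15 + 9\right) \left(-4\right)} = \frac{1}{-205 + \left(15 + 9\right) \left(-4\right)} = \frac{1}{-205 + 24 \left(-4\right)} = \frac{1}{-205 - 96} = \frac{1}{-301} = - \frac{1}{301}$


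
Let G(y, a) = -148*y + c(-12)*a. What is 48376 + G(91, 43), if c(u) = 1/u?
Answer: 418853/12 ≈ 34904.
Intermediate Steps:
G(y, a) = -148*y - a/12 (G(y, a) = -148*y + a/(-12) = -148*y - a/12)
48376 + G(91, 43) = 48376 + (-148*91 - 1/12*43) = 48376 + (-13468 - 43/12) = 48376 - 161659/12 = 418853/12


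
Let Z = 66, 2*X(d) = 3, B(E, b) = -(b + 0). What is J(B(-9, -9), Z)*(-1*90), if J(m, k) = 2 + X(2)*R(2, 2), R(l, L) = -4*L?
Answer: 900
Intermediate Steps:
B(E, b) = -b
X(d) = 3/2 (X(d) = (1/2)*3 = 3/2)
J(m, k) = -10 (J(m, k) = 2 + 3*(-4*2)/2 = 2 + (3/2)*(-8) = 2 - 12 = -10)
J(B(-9, -9), Z)*(-1*90) = -(-10)*90 = -10*(-90) = 900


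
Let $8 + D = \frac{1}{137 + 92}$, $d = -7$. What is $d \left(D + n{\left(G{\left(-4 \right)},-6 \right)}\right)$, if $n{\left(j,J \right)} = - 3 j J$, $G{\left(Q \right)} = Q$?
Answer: $\frac{128233}{229} \approx 559.97$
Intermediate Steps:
$D = - \frac{1831}{229}$ ($D = -8 + \frac{1}{137 + 92} = -8 + \frac{1}{229} = - \frac{1831}{229} \approx -7.9956$)
$n{\left(j,J \right)} = - 3 J j$
$d \left(D + n{\left(G{\left(-4 \right)},-6 \right)}\right) = - 7 \left(- \frac{1831}{229} - \left(-18\right) \left(-4\right)\right) = - 7 \left(- \frac{1831}{229} - 72\right) = \left(-7\right) \left(- \frac{18319}{229}\right) = \frac{128233}{229}$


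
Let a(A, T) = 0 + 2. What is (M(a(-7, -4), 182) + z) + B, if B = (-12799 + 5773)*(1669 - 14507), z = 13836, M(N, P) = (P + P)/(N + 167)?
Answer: 1172777140/13 ≈ 9.0214e+7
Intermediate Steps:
a(A, T) = 2
M(N, P) = 2*P/(167 + N) (M(N, P) = (2*P)/(167 + N) = 2*P/(167 + N))
B = 90199788 (B = -7026*(-12838) = 90199788)
(M(a(-7, -4), 182) + z) + B = (2*182/(167 + 2) + 13836) + 90199788 = (2*182/169 + 13836) + 90199788 = (2*182*(1/169) + 13836) + 90199788 = (28/13 + 13836) + 90199788 = 179896/13 + 90199788 = 1172777140/13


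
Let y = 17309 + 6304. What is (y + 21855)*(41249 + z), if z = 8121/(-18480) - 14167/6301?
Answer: 18197895895877871/9703540 ≈ 1.8754e+9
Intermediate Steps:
y = 23613
z = -104325527/38814160 (z = 8121*(-1/18480) - 14167*1/6301 = -2707/6160 - 14167/6301 = -104325527/38814160 ≈ -2.6878)
(y + 21855)*(41249 + z) = (23613 + 21855)*(41249 - 104325527/38814160) = 45468*(1600940960313/38814160) = 18197895895877871/9703540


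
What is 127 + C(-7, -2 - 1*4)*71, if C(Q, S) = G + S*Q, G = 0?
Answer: 3109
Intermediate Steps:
C(Q, S) = Q*S (C(Q, S) = 0 + S*Q = 0 + Q*S = Q*S)
127 + C(-7, -2 - 1*4)*71 = 127 - 7*(-2 - 1*4)*71 = 127 - 7*(-2 - 4)*71 = 127 - 7*(-6)*71 = 127 + 42*71 = 127 + 2982 = 3109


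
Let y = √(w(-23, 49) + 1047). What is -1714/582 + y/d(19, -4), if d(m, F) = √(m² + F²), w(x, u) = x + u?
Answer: -857/291 + √481/13 ≈ -1.2580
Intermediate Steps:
w(x, u) = u + x
y = √1073 (y = √((49 - 23) + 1047) = √(26 + 1047) = √1073 ≈ 32.757)
d(m, F) = √(F² + m²)
-1714/582 + y/d(19, -4) = -1714/582 + √1073/(√((-4)² + 19²)) = -1714*1/582 + √1073/(√(16 + 361)) = -857/291 + √1073/(√377) = -857/291 + √1073*(√377/377) = -857/291 + √481/13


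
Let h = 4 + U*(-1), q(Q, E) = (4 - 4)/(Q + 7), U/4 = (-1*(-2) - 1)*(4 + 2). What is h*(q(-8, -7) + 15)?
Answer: -300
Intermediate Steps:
U = 24 (U = 4*((-1*(-2) - 1)*(4 + 2)) = 4*((2 - 1)*6) = 4*(1*6) = 4*6 = 24)
q(Q, E) = 0 (q(Q, E) = 0/(7 + Q) = 0)
h = -20 (h = 4 + 24*(-1) = 4 - 24 = -20)
h*(q(-8, -7) + 15) = -20*(0 + 15) = -20*15 = -300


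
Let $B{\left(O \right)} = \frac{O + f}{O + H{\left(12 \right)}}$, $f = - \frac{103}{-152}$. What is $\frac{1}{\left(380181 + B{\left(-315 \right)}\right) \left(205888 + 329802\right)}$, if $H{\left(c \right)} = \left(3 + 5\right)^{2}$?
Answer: $\frac{19076}{3885014930892205} \approx 4.9101 \cdot 10^{-12}$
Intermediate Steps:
$H{\left(c \right)} = 64$ ($H{\left(c \right)} = 8^{2} = 64$)
$f = \frac{103}{152}$ ($f = \left(-103\right) \left(- \frac{1}{152}\right) = \frac{103}{152} \approx 0.67763$)
$B{\left(O \right)} = \frac{\frac{103}{152} + O}{64 + O}$ ($B{\left(O \right)} = \frac{O + \frac{103}{152}}{O + 64} = \frac{\frac{103}{152} + O}{64 + O}$)
$\frac{1}{\left(380181 + B{\left(-315 \right)}\right) \left(205888 + 329802\right)} = \frac{1}{\left(380181 + \frac{\frac{103}{152} - 315}{64 - 315}\right) \left(205888 + 329802\right)} = \frac{1}{\left(380181 + \frac{1}{-251} \left(- \frac{47777}{152}\right)\right) 535690} = \frac{1}{\left(380181 - - \frac{47777}{38152}\right) 535690} = \frac{1}{\left(380181 + \frac{47777}{38152}\right) 535690} = \frac{1}{\frac{14504713289}{38152} \cdot 535690} = \frac{1}{\frac{3885014930892205}{19076}} = \frac{19076}{3885014930892205}$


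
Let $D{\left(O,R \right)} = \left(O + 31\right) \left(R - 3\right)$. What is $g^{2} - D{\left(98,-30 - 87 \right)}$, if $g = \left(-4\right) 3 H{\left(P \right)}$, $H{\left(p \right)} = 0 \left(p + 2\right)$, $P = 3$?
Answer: $15480$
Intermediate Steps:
$H{\left(p \right)} = 0$ ($H{\left(p \right)} = 0 \left(2 + p\right) = 0$)
$D{\left(O,R \right)} = \left(-3 + R\right) \left(31 + O\right)$ ($D{\left(O,R \right)} = \left(31 + O\right) \left(-3 + R\right) = \left(-3 + R\right) \left(31 + O\right)$)
$g = 0$ ($g = \left(-4\right) 3 \cdot 0 = \left(-12\right) 0 = 0$)
$g^{2} - D{\left(98,-30 - 87 \right)} = 0^{2} - \left(-93 - 294 + 31 \left(-30 - 87\right) + 98 \left(-30 - 87\right)\right) = 0 - \left(-93 - 294 + 31 \left(-30 - 87\right) + 98 \left(-30 - 87\right)\right) = 0 - \left(-93 - 294 + 31 \left(-117\right) + 98 \left(-117\right)\right) = 0 - \left(-93 - 294 - 3627 - 11466\right) = 0 - -15480 = 0 + 15480 = 15480$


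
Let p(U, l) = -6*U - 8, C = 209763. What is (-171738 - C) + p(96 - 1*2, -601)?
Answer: -382073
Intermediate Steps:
p(U, l) = -8 - 6*U
(-171738 - C) + p(96 - 1*2, -601) = (-171738 - 1*209763) + (-8 - 6*(96 - 1*2)) = (-171738 - 209763) + (-8 - 6*(96 - 2)) = -381501 + (-8 - 6*94) = -381501 + (-8 - 564) = -381501 - 572 = -382073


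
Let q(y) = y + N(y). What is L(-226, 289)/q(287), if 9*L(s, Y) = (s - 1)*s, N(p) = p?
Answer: 25651/2583 ≈ 9.9307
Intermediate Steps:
L(s, Y) = s*(-1 + s)/9 (L(s, Y) = ((s - 1)*s)/9 = ((-1 + s)*s)/9 = (s*(-1 + s))/9 = s*(-1 + s)/9)
q(y) = 2*y (q(y) = y + y = 2*y)
L(-226, 289)/q(287) = ((⅑)*(-226)*(-1 - 226))/((2*287)) = ((⅑)*(-226)*(-227))/574 = (51302/9)*(1/574) = 25651/2583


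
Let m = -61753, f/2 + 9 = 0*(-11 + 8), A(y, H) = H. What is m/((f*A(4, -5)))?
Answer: -61753/90 ≈ -686.14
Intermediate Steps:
f = -18 (f = -18 + 2*(0*(-11 + 8)) = -18 + 2*(0*(-3)) = -18 + 2*0 = -18 + 0 = -18)
m/((f*A(4, -5))) = -61753/((-18*(-5))) = -61753/90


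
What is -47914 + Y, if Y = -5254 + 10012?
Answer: -43156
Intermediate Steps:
Y = 4758
-47914 + Y = -47914 + 4758 = -43156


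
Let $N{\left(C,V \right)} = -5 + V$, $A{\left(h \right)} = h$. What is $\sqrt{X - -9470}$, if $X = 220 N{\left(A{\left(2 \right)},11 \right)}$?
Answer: $\sqrt{10790} \approx 103.87$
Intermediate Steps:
$X = 1320$ ($X = 220 \left(-5 + 11\right) = 220 \cdot 6 = 1320$)
$\sqrt{X - -9470} = \sqrt{1320 - -9470} = \sqrt{1320 + 9470} = \sqrt{10790}$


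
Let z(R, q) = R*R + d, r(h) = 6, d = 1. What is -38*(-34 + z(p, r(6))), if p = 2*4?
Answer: -1178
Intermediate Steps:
p = 8
z(R, q) = 1 + R**2 (z(R, q) = R*R + 1 = R**2 + 1 = 1 + R**2)
-38*(-34 + z(p, r(6))) = -38*(-34 + (1 + 8**2)) = -38*(-34 + (1 + 64)) = -38*(-34 + 65) = -38*31 = -1178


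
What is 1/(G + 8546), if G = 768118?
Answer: 1/776664 ≈ 1.2876e-6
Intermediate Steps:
1/(G + 8546) = 1/(768118 + 8546) = 1/776664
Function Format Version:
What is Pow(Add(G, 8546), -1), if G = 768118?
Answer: Rational(1, 776664) ≈ 1.2876e-6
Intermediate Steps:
Pow(Add(G, 8546), -1) = Pow(Add(768118, 8546), -1) = Pow(776664, -1) = Rational(1, 776664)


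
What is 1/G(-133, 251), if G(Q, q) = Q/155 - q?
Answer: -155/39038 ≈ -0.0039705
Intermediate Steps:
G(Q, q) = -q + Q/155 (G(Q, q) = Q*(1/155) - q = Q/155 - q = -q + Q/155)
1/G(-133, 251) = 1/(-1*251 + (1/155)*(-133)) = 1/(-251 - 133/155) = 1/(-39038/155) = -155/39038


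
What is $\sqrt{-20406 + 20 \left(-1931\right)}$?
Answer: $i \sqrt{59026} \approx 242.95 i$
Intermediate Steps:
$\sqrt{-20406 + 20 \left(-1931\right)} = \sqrt{-20406 - 38620} = \sqrt{-59026} = i \sqrt{59026}$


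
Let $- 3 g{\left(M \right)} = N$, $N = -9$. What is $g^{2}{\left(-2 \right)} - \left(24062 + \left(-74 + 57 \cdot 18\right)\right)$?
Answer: $-25005$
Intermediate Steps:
$g{\left(M \right)} = 3$ ($g{\left(M \right)} = \left(- \frac{1}{3}\right) \left(-9\right) = 3$)
$g^{2}{\left(-2 \right)} - \left(24062 + \left(-74 + 57 \cdot 18\right)\right) = 3^{2} - \left(24062 + \left(-74 + 57 \cdot 18\right)\right) = 9 - \left(24062 + \left(-74 + 1026\right)\right) = 9 - \left(24062 + 952\right) = 9 - 25014 = -25005$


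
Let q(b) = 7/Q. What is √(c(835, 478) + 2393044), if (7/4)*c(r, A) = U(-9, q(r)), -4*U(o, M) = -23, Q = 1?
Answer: 3*√13028813/7 ≈ 1546.9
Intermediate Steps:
q(b) = 7 (q(b) = 7/1 = 7*1 = 7)
U(o, M) = 23/4 (U(o, M) = -¼*(-23) = 23/4)
c(r, A) = 23/7 (c(r, A) = (4/7)*(23/4) = 23/7)
√(c(835, 478) + 2393044) = √(23/7 + 2393044) = √(16751331/7) = 3*√13028813/7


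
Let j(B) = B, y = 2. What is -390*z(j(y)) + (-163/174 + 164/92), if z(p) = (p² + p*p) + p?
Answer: -15604415/4002 ≈ -3899.2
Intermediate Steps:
z(p) = p + 2*p² (z(p) = (p² + p²) + p = 2*p² + p = p + 2*p²)
-390*z(j(y)) + (-163/174 + 164/92) = -780*(1 + 2*2) + (-163/174 + 164/92) = -780*(1 + 4) + (-163*1/174 + 164*(1/92)) = -780*5 + (-163/174 + 41/23) = -390*10 + 3385/4002 = -3900 + 3385/4002 = -15604415/4002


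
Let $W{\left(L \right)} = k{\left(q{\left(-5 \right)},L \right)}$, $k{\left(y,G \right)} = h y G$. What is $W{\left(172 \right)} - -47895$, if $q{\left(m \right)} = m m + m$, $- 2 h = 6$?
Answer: $37575$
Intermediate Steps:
$h = -3$ ($h = \left(- \frac{1}{2}\right) 6 = -3$)
$q{\left(m \right)} = m + m^{2}$ ($q{\left(m \right)} = m^{2} + m = m + m^{2}$)
$k{\left(y,G \right)} = - 3 G y$ ($k{\left(y,G \right)} = - 3 y G = - 3 G y$)
$W{\left(L \right)} = - 60 L$ ($W{\left(L \right)} = - 3 L \left(- 5 \left(1 - 5\right)\right) = - 3 L \left(\left(-5\right) \left(-4\right)\right) = \left(-3\right) L 20 = - 60 L$)
$W{\left(172 \right)} - -47895 = \left(-60\right) 172 - -47895 = -10320 + 47895 = 37575$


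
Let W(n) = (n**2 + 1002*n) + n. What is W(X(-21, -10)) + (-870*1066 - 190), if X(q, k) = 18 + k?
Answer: -919522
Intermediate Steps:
W(n) = n**2 + 1003*n
W(X(-21, -10)) + (-870*1066 - 190) = (18 - 10)*(1003 + (18 - 10)) + (-870*1066 - 190) = 8*(1003 + 8) + (-927420 - 190) = 8*1011 - 927610 = 8088 - 927610 = -919522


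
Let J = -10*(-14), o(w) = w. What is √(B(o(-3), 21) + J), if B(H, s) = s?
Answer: √161 ≈ 12.689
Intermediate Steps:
J = 140
√(B(o(-3), 21) + J) = √(21 + 140) = √161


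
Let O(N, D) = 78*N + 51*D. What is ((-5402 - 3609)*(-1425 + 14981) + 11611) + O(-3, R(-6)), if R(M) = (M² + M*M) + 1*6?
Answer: -122137761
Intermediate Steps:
R(M) = 6 + 2*M² (R(M) = (M² + M²) + 6 = 2*M² + 6 = 6 + 2*M²)
O(N, D) = 51*D + 78*N
((-5402 - 3609)*(-1425 + 14981) + 11611) + O(-3, R(-6)) = ((-5402 - 3609)*(-1425 + 14981) + 11611) + (51*(6 + 2*(-6)²) + 78*(-3)) = (-9011*13556 + 11611) + (51*(6 + 2*36) - 234) = (-122153116 + 11611) + (51*(6 + 72) - 234) = -122141505 + (51*78 - 234) = -122141505 + (3978 - 234) = -122141505 + 3744 = -122137761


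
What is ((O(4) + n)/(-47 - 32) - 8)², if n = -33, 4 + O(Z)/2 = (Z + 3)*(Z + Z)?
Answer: 494209/6241 ≈ 79.188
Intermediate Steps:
O(Z) = -8 + 4*Z*(3 + Z) (O(Z) = -8 + 2*((Z + 3)*(Z + Z)) = -8 + 2*((3 + Z)*(2*Z)) = -8 + 2*(2*Z*(3 + Z)) = -8 + 4*Z*(3 + Z))
((O(4) + n)/(-47 - 32) - 8)² = (((-8 + 4*4² + 12*4) - 33)/(-47 - 32) - 8)² = (((-8 + 4*16 + 48) - 33)/(-79) - 8)² = (((-8 + 64 + 48) - 33)*(-1/79) - 8)² = ((104 - 33)*(-1/79) - 8)² = (71*(-1/79) - 8)² = (-71/79 - 8)² = (-703/79)² = 494209/6241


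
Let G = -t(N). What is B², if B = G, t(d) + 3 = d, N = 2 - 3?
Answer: 16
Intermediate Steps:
N = -1
t(d) = -3 + d
G = 4 (G = -(-3 - 1) = -1*(-4) = 4)
B = 4
B² = 4² = 16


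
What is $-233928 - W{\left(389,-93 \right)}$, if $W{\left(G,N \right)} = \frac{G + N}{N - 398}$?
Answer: $- \frac{114858352}{491} \approx -2.3393 \cdot 10^{5}$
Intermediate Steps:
$W{\left(G,N \right)} = \frac{G + N}{-398 + N}$
$-233928 - W{\left(389,-93 \right)} = -233928 - \frac{389 - 93}{-398 - 93} = -233928 - \frac{1}{-491} \cdot 296 = -233928 - \left(- \frac{1}{491}\right) 296 = -233928 - - \frac{296}{491} = -233928 + \frac{296}{491} = - \frac{114858352}{491}$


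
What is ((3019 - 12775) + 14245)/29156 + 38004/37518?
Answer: 5749833/4927364 ≈ 1.1669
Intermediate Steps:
((3019 - 12775) + 14245)/29156 + 38004/37518 = (-9756 + 14245)*(1/29156) + 38004*(1/37518) = 4489*(1/29156) + 6334/6253 = 4489/29156 + 6334/6253 = 5749833/4927364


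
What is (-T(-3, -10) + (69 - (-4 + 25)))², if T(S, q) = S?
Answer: 2601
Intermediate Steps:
(-T(-3, -10) + (69 - (-4 + 25)))² = (-1*(-3) + (69 - (-4 + 25)))² = (3 + (69 - 1*21))² = (3 + (69 - 21))² = (3 + 48)² = 51² = 2601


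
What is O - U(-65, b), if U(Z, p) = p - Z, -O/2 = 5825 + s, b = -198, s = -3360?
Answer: -4797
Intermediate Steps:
O = -4930 (O = -2*(5825 - 3360) = -2*2465 = -4930)
O - U(-65, b) = -4930 - (-198 - 1*(-65)) = -4930 - (-198 + 65) = -4930 - 1*(-133) = -4930 + 133 = -4797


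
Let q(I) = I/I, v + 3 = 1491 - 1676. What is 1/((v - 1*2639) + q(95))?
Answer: -1/2826 ≈ -0.00035386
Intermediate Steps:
v = -188 (v = -3 + (1491 - 1676) = -3 - 185 = -188)
q(I) = 1
1/((v - 1*2639) + q(95)) = 1/((-188 - 1*2639) + 1) = 1/((-188 - 2639) + 1) = 1/(-2827 + 1) = 1/(-2826) = -1/2826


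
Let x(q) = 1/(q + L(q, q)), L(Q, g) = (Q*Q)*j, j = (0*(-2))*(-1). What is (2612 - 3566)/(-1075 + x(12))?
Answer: 11448/12899 ≈ 0.88751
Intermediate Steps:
j = 0 (j = 0*(-1) = 0)
L(Q, g) = 0 (L(Q, g) = (Q*Q)*0 = Q²*0 = 0)
x(q) = 1/q (x(q) = 1/(q + 0) = 1/q)
(2612 - 3566)/(-1075 + x(12)) = (2612 - 3566)/(-1075 + 1/12) = -954/(-1075 + 1/12) = -954/(-12899/12) = -954*(-12/12899) = 11448/12899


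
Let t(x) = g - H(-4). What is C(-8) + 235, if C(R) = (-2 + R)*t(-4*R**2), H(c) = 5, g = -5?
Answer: 335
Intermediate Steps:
t(x) = -10 (t(x) = -5 - 1*5 = -5 - 5 = -10)
C(R) = 20 - 10*R (C(R) = (-2 + R)*(-10) = 20 - 10*R)
C(-8) + 235 = (20 - 10*(-8)) + 235 = (20 + 80) + 235 = 100 + 235 = 335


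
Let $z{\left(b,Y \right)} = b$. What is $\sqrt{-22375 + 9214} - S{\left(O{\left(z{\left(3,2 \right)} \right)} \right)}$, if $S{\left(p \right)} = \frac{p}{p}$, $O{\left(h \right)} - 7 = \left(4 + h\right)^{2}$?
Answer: $-1 + i \sqrt{13161} \approx -1.0 + 114.72 i$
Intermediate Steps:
$O{\left(h \right)} = 7 + \left(4 + h\right)^{2}$
$S{\left(p \right)} = 1$
$\sqrt{-22375 + 9214} - S{\left(O{\left(z{\left(3,2 \right)} \right)} \right)} = \sqrt{-22375 + 9214} - 1 = \sqrt{-13161} - 1 = i \sqrt{13161} - 1 = -1 + i \sqrt{13161}$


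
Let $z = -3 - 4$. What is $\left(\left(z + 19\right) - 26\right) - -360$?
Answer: $346$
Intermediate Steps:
$z = -7$ ($z = -3 - 4 = -7$)
$\left(\left(z + 19\right) - 26\right) - -360 = \left(\left(-7 + 19\right) - 26\right) - -360 = \left(12 - 26\right) + 360 = -14 + 360 = 346$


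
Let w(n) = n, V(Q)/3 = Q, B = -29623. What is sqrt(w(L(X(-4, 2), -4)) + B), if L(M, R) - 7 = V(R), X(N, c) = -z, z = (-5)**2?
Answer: 6*I*sqrt(823) ≈ 172.13*I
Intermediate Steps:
z = 25
V(Q) = 3*Q
X(N, c) = -25 (X(N, c) = -1*25 = -25)
L(M, R) = 7 + 3*R
sqrt(w(L(X(-4, 2), -4)) + B) = sqrt((7 + 3*(-4)) - 29623) = sqrt((7 - 12) - 29623) = sqrt(-5 - 29623) = sqrt(-29628) = 6*I*sqrt(823)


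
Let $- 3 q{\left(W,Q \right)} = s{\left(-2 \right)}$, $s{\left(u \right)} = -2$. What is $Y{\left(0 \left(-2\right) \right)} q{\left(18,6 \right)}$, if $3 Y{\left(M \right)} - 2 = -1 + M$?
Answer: $\frac{2}{9} \approx 0.22222$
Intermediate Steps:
$q{\left(W,Q \right)} = \frac{2}{3}$ ($q{\left(W,Q \right)} = \left(- \frac{1}{3}\right) \left(-2\right) = \frac{2}{3}$)
$Y{\left(M \right)} = \frac{1}{3} + \frac{M}{3}$ ($Y{\left(M \right)} = \frac{2}{3} + \frac{-1 + M}{3} = \frac{2}{3} + \left(- \frac{1}{3} + \frac{M}{3}\right) = \frac{1}{3} + \frac{M}{3}$)
$Y{\left(0 \left(-2\right) \right)} q{\left(18,6 \right)} = \left(\frac{1}{3} + \frac{0 \left(-2\right)}{3}\right) \frac{2}{3} = \left(\frac{1}{3} + \frac{1}{3} \cdot 0\right) \frac{2}{3} = \left(\frac{1}{3} + 0\right) \frac{2}{3} = \frac{1}{3} \cdot \frac{2}{3} = \frac{2}{9}$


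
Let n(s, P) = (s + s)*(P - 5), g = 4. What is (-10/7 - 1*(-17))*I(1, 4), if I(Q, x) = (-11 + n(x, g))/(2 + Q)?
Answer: -2071/21 ≈ -98.619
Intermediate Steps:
n(s, P) = 2*s*(-5 + P) (n(s, P) = (2*s)*(-5 + P) = 2*s*(-5 + P))
I(Q, x) = (-11 - 2*x)/(2 + Q) (I(Q, x) = (-11 + 2*x*(-5 + 4))/(2 + Q) = (-11 + 2*x*(-1))/(2 + Q) = (-11 - 2*x)/(2 + Q))
(-10/7 - 1*(-17))*I(1, 4) = (-10/7 - 1*(-17))*((-11 - 2*4)/(2 + 1)) = (-10*⅐ + 17)*((-11 - 8)/3) = (-10/7 + 17)*((⅓)*(-19)) = (109/7)*(-19/3) = -2071/21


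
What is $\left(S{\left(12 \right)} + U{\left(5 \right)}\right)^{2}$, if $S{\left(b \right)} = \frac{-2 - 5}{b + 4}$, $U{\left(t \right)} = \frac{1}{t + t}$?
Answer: $\frac{729}{6400} \approx 0.11391$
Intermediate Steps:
$U{\left(t \right)} = \frac{1}{2 t}$
$S{\left(b \right)} = - \frac{7}{4 + b}$
$\left(S{\left(12 \right)} + U{\left(5 \right)}\right)^{2} = \left(- \frac{7}{4 + 12} + \frac{1}{2 \cdot 5}\right)^{2} = \left(- \frac{7}{16} + \frac{1}{2} \cdot \frac{1}{5}\right)^{2} = \left(\left(-7\right) \frac{1}{16} + \frac{1}{10}\right)^{2} = \left(- \frac{7}{16} + \frac{1}{10}\right)^{2} = \left(- \frac{27}{80}\right)^{2} = \frac{729}{6400}$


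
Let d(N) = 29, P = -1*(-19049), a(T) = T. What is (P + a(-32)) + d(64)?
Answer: 19046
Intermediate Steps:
P = 19049
(P + a(-32)) + d(64) = (19049 - 32) + 29 = 19017 + 29 = 19046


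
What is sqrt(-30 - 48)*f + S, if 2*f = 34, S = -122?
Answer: -122 + 17*I*sqrt(78) ≈ -122.0 + 150.14*I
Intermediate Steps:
f = 17 (f = (1/2)*34 = 17)
sqrt(-30 - 48)*f + S = sqrt(-30 - 48)*17 - 122 = sqrt(-78)*17 - 122 = (I*sqrt(78))*17 - 122 = 17*I*sqrt(78) - 122 = -122 + 17*I*sqrt(78)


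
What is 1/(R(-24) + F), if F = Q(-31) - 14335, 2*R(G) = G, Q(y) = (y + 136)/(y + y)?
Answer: -62/889619 ≈ -6.9693e-5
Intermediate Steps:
Q(y) = (136 + y)/(2*y) (Q(y) = (136 + y)/((2*y)) = (136 + y)*(1/(2*y)) = (136 + y)/(2*y))
R(G) = G/2
F = -888875/62 (F = (½)*(136 - 31)/(-31) - 14335 = (½)*(-1/31)*105 - 14335 = -105/62 - 14335 = -888875/62 ≈ -14337.)
1/(R(-24) + F) = 1/((½)*(-24) - 888875/62) = 1/(-12 - 888875/62) = 1/(-889619/62) = -62/889619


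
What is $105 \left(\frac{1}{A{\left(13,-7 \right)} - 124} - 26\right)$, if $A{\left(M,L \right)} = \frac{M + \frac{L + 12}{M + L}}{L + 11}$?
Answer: $- \frac{7900410}{2893} \approx -2730.9$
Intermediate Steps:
$A{\left(M,L \right)} = \frac{M + \frac{12 + L}{L + M}}{11 + L}$
$105 \left(\frac{1}{A{\left(13,-7 \right)} - 124} - 26\right) = 105 \left(\frac{1}{\frac{12 - 7 + 13^{2} - 91}{\left(-7\right)^{2} + 11 \left(-7\right) + 11 \cdot 13 - 91} - 124} - 26\right) = 105 \left(\frac{1}{\frac{12 - 7 + 169 - 91}{49 - 77 + 143 - 91} - 124} - 26\right) = 105 \left(\frac{1}{\frac{1}{24} \cdot 83 - 124} - 26\right) = 105 \left(\frac{1}{\frac{83}{24} - 124} - 26\right) = 105 \left(\frac{1}{- \frac{2893}{24}} - 26\right) = 105 \left(- \frac{24}{2893} - 26\right) = 105 \left(- \frac{75242}{2893}\right) = - \frac{7900410}{2893}$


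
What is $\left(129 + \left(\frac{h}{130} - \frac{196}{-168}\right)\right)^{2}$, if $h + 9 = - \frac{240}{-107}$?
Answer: $\frac{7370372514649}{435348225} \approx 16930.0$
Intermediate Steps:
$h = - \frac{723}{107}$ ($h = -9 - \frac{240}{-107} = -9 - - \frac{240}{107} = -9 + \frac{240}{107} = - \frac{723}{107} \approx -6.757$)
$\left(129 + \left(\frac{h}{130} - \frac{196}{-168}\right)\right)^{2} = \left(129 - \left(- \frac{7}{6} + \frac{723}{13910}\right)\right)^{2} = \left(129 - - \frac{23258}{20865}\right)^{2} = \left(129 + \left(- \frac{723}{13910} + \frac{7}{6}\right)\right)^{2} = \left(129 + \frac{23258}{20865}\right)^{2} = \left(\frac{2714843}{20865}\right)^{2} = \frac{7370372514649}{435348225}$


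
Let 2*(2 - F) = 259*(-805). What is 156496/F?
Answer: 312992/208499 ≈ 1.5012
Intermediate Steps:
F = 208499/2 (F = 2 - 259*(-805)/2 = 2 - ½*(-208495) = 2 + 208495/2 = 208499/2 ≈ 1.0425e+5)
156496/F = 156496/(208499/2) = 156496*(2/208499) = 312992/208499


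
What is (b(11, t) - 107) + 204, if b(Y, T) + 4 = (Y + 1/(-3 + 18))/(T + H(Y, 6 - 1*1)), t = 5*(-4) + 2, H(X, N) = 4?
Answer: 9682/105 ≈ 92.209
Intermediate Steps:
t = -18 (t = -20 + 2 = -18)
b(Y, T) = -4 + (1/15 + Y)/(4 + T) (b(Y, T) = -4 + (Y + 1/(-3 + 18))/(T + 4) = -4 + (Y + 1/15)/(4 + T) = -4 + (1/15 + Y)/(4 + T))
(b(11, t) - 107) + 204 = ((-239/15 + 11 - 4*(-18))/(4 - 18) - 107) + 204 = ((-239/15 + 11 + 72)/(-14) - 107) + 204 = (-1/14*1006/15 - 107) + 204 = (-503/105 - 107) + 204 = -11738/105 + 204 = 9682/105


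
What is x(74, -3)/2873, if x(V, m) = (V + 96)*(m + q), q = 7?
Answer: 40/169 ≈ 0.23669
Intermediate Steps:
x(V, m) = (7 + m)*(96 + V) (x(V, m) = (V + 96)*(m + 7) = (96 + V)*(7 + m) = (7 + m)*(96 + V))
x(74, -3)/2873 = (672 + 7*74 + 96*(-3) + 74*(-3))/2873 = (672 + 518 - 288 - 222)*(1/2873) = 680*(1/2873) = 40/169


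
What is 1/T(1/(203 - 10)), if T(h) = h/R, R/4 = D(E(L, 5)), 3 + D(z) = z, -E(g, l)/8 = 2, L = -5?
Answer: -14668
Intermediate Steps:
E(g, l) = -16 (E(g, l) = -8*2 = -16)
D(z) = -3 + z
R = -76 (R = 4*(-3 - 16) = 4*(-19) = -76)
T(h) = -h/76 (T(h) = h/(-76) = h*(-1/76) = -h/76)
1/T(1/(203 - 10)) = 1/(-1/(76*(203 - 10))) = 1/(-1/76/193) = 1/(-1/76*1/193) = 1/(-1/14668) = -14668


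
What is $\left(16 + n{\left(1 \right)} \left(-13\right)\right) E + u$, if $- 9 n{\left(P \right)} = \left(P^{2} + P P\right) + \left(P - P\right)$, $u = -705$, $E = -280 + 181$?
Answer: $-2575$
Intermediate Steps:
$E = -99$
$n{\left(P \right)} = - \frac{2 P^{2}}{9}$ ($n{\left(P \right)} = - \frac{\left(P^{2} + P P\right) + \left(P - P\right)}{9} = - \frac{\left(P^{2} + P^{2}\right) + 0}{9} = - \frac{2 P^{2} + 0}{9} = - \frac{2 P^{2}}{9}$)
$\left(16 + n{\left(1 \right)} \left(-13\right)\right) E + u = \left(16 + - \frac{2 \cdot 1^{2}}{9} \left(-13\right)\right) \left(-99\right) - 705 = \left(16 + \left(- \frac{2}{9}\right) 1 \left(-13\right)\right) \left(-99\right) - 705 = \left(16 - - \frac{26}{9}\right) \left(-99\right) - 705 = \left(16 + \frac{26}{9}\right) \left(-99\right) - 705 = \frac{170}{9} \left(-99\right) - 705 = -1870 - 705 = -2575$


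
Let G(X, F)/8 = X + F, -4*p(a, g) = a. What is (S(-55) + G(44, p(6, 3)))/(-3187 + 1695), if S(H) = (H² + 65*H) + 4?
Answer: 103/746 ≈ 0.13807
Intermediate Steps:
p(a, g) = -a/4
G(X, F) = 8*F + 8*X (G(X, F) = 8*(X + F) = 8*(F + X) = 8*F + 8*X)
S(H) = 4 + H² + 65*H
(S(-55) + G(44, p(6, 3)))/(-3187 + 1695) = ((4 + (-55)² + 65*(-55)) + (8*(-¼*6) + 8*44))/(-3187 + 1695) = ((4 + 3025 - 3575) + (8*(-3/2) + 352))/(-1492) = (-546 + (-12 + 352))*(-1/1492) = (-546 + 340)*(-1/1492) = -206*(-1/1492) = 103/746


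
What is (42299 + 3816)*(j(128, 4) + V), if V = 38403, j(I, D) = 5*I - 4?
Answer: 1800283485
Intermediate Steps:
j(I, D) = -4 + 5*I
(42299 + 3816)*(j(128, 4) + V) = (42299 + 3816)*((-4 + 5*128) + 38403) = 46115*((-4 + 640) + 38403) = 46115*(636 + 38403) = 46115*39039 = 1800283485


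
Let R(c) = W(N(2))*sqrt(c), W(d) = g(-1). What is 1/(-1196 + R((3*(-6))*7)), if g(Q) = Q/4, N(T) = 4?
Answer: -9568/11443391 + 6*I*sqrt(14)/11443391 ≈ -0.00083612 + 1.9618e-6*I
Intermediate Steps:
g(Q) = Q/4 (g(Q) = Q*(1/4) = Q/4)
W(d) = -1/4 (W(d) = (1/4)*(-1) = -1/4)
R(c) = -sqrt(c)/4
1/(-1196 + R((3*(-6))*7)) = 1/(-1196 - sqrt(7)*(3*I*sqrt(2))/4) = 1/(-1196 - 3*I*sqrt(14)/4)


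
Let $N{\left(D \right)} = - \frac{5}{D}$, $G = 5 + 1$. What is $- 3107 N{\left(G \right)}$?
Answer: $\frac{15535}{6} \approx 2589.2$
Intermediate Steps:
$G = 6$
$- 3107 N{\left(G \right)} = - 3107 \left(- \frac{5}{6}\right) = - 3107 \left(\left(-5\right) \frac{1}{6}\right) = \left(-3107\right) \left(- \frac{5}{6}\right) = \frac{15535}{6}$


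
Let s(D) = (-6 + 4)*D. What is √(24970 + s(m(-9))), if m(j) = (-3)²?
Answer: 2*√6238 ≈ 157.96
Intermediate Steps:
m(j) = 9
s(D) = -2*D
√(24970 + s(m(-9))) = √(24970 - 2*9) = √(24970 - 18) = √24952 = 2*√6238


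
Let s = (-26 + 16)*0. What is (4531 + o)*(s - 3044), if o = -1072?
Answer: -10529196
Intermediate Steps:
s = 0 (s = -10*0 = 0)
(4531 + o)*(s - 3044) = (4531 - 1072)*(0 - 3044) = 3459*(-3044) = -10529196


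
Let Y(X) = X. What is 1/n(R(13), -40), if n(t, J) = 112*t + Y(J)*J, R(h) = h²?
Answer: 1/20528 ≈ 4.8714e-5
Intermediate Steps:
n(t, J) = J² + 112*t (n(t, J) = 112*t + J*J = 112*t + J² = J² + 112*t)
1/n(R(13), -40) = 1/((-40)² + 112*13²) = 1/(1600 + 112*169) = 1/(1600 + 18928) = 1/20528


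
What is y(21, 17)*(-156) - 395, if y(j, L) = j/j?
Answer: -551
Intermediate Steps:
y(j, L) = 1
y(21, 17)*(-156) - 395 = 1*(-156) - 395 = -156 - 395 = -551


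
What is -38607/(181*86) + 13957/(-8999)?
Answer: -564679055/140078434 ≈ -4.0312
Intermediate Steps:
-38607/(181*86) + 13957/(-8999) = -38607/15566 + 13957*(-1/8999) = -38607*1/15566 - 13957/8999 = -38607/15566 - 13957/8999 = -564679055/140078434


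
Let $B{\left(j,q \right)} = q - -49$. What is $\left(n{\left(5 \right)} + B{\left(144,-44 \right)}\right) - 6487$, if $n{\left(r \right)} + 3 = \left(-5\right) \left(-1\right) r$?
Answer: $-6460$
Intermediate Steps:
$B{\left(j,q \right)} = 49 + q$ ($B{\left(j,q \right)} = q + 49 = 49 + q$)
$n{\left(r \right)} = -3 + 5 r$ ($n{\left(r \right)} = -3 + \left(-5\right) \left(-1\right) r = -3 + 5 r$)
$\left(n{\left(5 \right)} + B{\left(144,-44 \right)}\right) - 6487 = \left(\left(-3 + 5 \cdot 5\right) + \left(49 - 44\right)\right) - 6487 = \left(\left(-3 + 25\right) + 5\right) - 6487 = \left(22 + 5\right) - 6487 = 27 - 6487 = -6460$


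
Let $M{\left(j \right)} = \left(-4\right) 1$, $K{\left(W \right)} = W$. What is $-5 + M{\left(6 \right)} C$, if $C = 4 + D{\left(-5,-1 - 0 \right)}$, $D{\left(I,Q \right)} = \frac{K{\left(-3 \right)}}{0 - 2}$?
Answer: $-27$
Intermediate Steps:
$M{\left(j \right)} = -4$
$D{\left(I,Q \right)} = \frac{3}{2}$ ($D{\left(I,Q \right)} = - \frac{3}{0 - 2} = - \frac{3}{-2} = \left(-3\right) \left(- \frac{1}{2}\right) = \frac{3}{2}$)
$C = \frac{11}{2}$ ($C = 4 + \frac{3}{2} = \frac{11}{2} \approx 5.5$)
$-5 + M{\left(6 \right)} C = -5 - 22 = -27$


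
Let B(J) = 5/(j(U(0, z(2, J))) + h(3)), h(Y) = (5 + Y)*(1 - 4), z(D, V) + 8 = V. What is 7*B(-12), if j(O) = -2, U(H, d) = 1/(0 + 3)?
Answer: -35/26 ≈ -1.3462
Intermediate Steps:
z(D, V) = -8 + V
U(H, d) = 1/3
h(Y) = -15 - 3*Y (h(Y) = (5 + Y)*(-3) = -15 - 3*Y)
B(J) = -5/26 (B(J) = 5/(-2 + (-15 - 3*3)) = 5/(-2 + (-15 - 9)) = 5/(-2 - 24) = 5/(-26) = -1/26*5 = -5/26)
7*B(-12) = 7*(-5/26) = -35/26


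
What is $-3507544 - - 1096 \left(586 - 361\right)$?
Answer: $-3260944$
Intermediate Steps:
$-3507544 - - 1096 \left(586 - 361\right) = -3507544 - \left(-1096\right) 225 = -3507544 - -246600 = -3507544 + 246600 = -3260944$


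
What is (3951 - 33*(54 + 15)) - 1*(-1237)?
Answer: 2911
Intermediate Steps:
(3951 - 33*(54 + 15)) - 1*(-1237) = (3951 - 33*69) + 1237 = (3951 - 1*2277) + 1237 = (3951 - 2277) + 1237 = 1674 + 1237 = 2911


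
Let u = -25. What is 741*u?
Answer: -18525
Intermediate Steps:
741*u = 741*(-25) = -18525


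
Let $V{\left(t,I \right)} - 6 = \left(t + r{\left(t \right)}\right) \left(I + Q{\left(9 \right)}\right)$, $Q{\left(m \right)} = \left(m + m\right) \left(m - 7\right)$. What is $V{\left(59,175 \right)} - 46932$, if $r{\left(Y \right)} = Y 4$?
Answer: $15319$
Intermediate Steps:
$r{\left(Y \right)} = 4 Y$
$Q{\left(m \right)} = 2 m \left(-7 + m\right)$
$V{\left(t,I \right)} = 6 + 5 t \left(36 + I\right)$ ($V{\left(t,I \right)} = 6 + \left(t + 4 t\right) \left(I + 2 \cdot 9 \left(-7 + 9\right)\right) = 6 + 5 t \left(I + 2 \cdot 9 \cdot 2\right) = 6 + 5 t \left(I + 36\right) = 6 + 5 t \left(36 + I\right)$)
$V{\left(59,175 \right)} - 46932 = \left(6 + 180 \cdot 59 + 5 \cdot 175 \cdot 59\right) - 46932 = \left(6 + 10620 + 51625\right) - 46932 = 62251 - 46932 = 15319$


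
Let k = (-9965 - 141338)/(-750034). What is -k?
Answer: -151303/750034 ≈ -0.20173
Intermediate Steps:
k = 151303/750034 (k = -151303*(-1/750034) = 151303/750034 ≈ 0.20173)
-k = -1*151303/750034 = -151303/750034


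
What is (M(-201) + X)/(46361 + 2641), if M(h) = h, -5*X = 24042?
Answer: -8349/81670 ≈ -0.10223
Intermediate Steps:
X = -24042/5 (X = -⅕*24042 = -24042/5 ≈ -4808.4)
(M(-201) + X)/(46361 + 2641) = (-201 - 24042/5)/(46361 + 2641) = -25047/5/49002 = -25047/5*1/49002 = -8349/81670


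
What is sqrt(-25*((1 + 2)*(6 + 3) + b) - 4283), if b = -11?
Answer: I*sqrt(4683) ≈ 68.432*I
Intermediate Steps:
sqrt(-25*((1 + 2)*(6 + 3) + b) - 4283) = sqrt(-25*((1 + 2)*(6 + 3) - 11) - 4283) = sqrt(-25*(3*9 - 11) - 4283) = sqrt(-25*(27 - 11) - 4283) = sqrt(-25*16 - 4283) = sqrt(-400 - 4283) = sqrt(-4683) = I*sqrt(4683)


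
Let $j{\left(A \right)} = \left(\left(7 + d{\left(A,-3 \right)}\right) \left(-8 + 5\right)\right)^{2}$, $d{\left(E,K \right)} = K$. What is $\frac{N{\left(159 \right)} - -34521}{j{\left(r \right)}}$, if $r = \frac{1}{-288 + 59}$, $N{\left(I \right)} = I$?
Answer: $\frac{1445}{6} \approx 240.83$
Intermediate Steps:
$r = - \frac{1}{229}$ ($r = \frac{1}{-229} = - \frac{1}{229} \approx -0.0043668$)
$j{\left(A \right)} = 144$ ($j{\left(A \right)} = \left(\left(7 - 3\right) \left(-8 + 5\right)\right)^{2} = \left(4 \left(-3\right)\right)^{2} = \left(-12\right)^{2} = 144$)
$\frac{N{\left(159 \right)} - -34521}{j{\left(r \right)}} = \frac{159 - -34521}{144} = \left(159 + 34521\right) \frac{1}{144} = 34680 \cdot \frac{1}{144} = \frac{1445}{6}$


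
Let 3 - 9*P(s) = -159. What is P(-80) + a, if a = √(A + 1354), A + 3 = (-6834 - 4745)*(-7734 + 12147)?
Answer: 18 + 2*I*√12774194 ≈ 18.0 + 7148.2*I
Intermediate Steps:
A = -51098130 (A = -3 + (-6834 - 4745)*(-7734 + 12147) = -3 - 11579*4413 = -3 - 51098127 = -51098130)
P(s) = 18 (P(s) = ⅓ - ⅑*(-159) = ⅓ + 53/3 = 18)
a = 2*I*√12774194 (a = √(-51098130 + 1354) = √(-51096776) = 2*I*√12774194 ≈ 7148.2*I)
P(-80) + a = 18 + 2*I*√12774194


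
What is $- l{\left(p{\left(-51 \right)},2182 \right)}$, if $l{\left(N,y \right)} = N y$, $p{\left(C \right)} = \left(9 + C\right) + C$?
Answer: $202926$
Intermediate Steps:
$p{\left(C \right)} = 9 + 2 C$
$- l{\left(p{\left(-51 \right)},2182 \right)} = - \left(9 + 2 \left(-51\right)\right) 2182 = - \left(9 - 102\right) 2182 = - \left(-93\right) 2182 = \left(-1\right) \left(-202926\right) = 202926$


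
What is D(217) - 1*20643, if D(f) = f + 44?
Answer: -20382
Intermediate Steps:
D(f) = 44 + f
D(217) - 1*20643 = (44 + 217) - 1*20643 = 261 - 20643 = -20382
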